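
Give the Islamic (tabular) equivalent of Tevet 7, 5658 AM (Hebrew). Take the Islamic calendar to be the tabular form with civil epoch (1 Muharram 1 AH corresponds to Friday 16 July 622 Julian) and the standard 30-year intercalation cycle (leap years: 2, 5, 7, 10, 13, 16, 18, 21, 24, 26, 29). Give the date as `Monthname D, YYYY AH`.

Sha'ban 7, 1315 AH

Both dates share Julian Day Number 2414291; in the tabular Islamic calendar that is 7 Sha'ban 1315 AH.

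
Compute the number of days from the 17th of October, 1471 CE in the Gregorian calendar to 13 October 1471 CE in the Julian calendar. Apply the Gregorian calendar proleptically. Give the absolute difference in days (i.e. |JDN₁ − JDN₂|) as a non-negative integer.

First date → JDN 2258621; second date → JDN 2258626.
The interval is |2258621 − 2258626| = 5 days.

5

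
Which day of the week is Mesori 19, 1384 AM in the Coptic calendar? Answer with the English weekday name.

Wednesday

Equivalently 22 August 1668 Gregorian, JDN 2330519.
JDN 2330519 mod 7 = 2, and JDN 0 was a Monday, so this is a Wednesday.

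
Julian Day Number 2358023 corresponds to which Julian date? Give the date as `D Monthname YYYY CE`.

1 December 1743 CE

JDN 2358023 is 12 December 1743 in the Gregorian calendar.
In the Julian calendar that day is 1 December 1743 CE.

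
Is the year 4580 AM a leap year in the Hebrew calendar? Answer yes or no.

no

Hebrew year 4580 is year 1 of its 19-year Metonic cycle; leap years are at positions 3, 6, 8, 11, 14, 17, 19, so it is a common year (12 months).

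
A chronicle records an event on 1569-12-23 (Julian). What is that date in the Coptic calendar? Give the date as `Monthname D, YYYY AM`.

Koiak 27, 1286 AM

The source date corresponds to 2 January 1570 in the proleptic Gregorian calendar (JDN 2294492).
That day falls on 27 Koiak 1286 AM in the Coptic calendar.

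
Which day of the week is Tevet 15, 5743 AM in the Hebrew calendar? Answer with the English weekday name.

In the Gregorian calendar this is 31 December 1982 (JDN 2445335).
JDN 2445335 mod 7 = 4, and JDN 0 was a Monday, so this is a Friday.

Friday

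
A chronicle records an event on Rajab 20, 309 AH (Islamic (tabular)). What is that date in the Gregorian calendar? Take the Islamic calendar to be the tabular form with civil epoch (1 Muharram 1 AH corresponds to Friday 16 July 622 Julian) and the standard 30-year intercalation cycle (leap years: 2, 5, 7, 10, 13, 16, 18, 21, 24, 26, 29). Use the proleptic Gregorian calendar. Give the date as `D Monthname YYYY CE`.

Both dates share Julian Day Number 2057781; in the Gregorian calendar that is 29 November 921 CE.

29 November 921 CE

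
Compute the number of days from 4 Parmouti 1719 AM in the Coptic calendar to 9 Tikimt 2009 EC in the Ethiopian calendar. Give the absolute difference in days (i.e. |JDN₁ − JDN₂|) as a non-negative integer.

JDN of the first date = 2452742.
JDN of the second date = 2457681.
|2457681 − 2452742| = 4939.

4939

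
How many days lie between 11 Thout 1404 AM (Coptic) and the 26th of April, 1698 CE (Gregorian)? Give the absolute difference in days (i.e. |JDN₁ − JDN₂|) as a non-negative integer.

First date → JDN 2337486; second date → JDN 2341358.
The interval is |2337486 − 2341358| = 3872 days.

3872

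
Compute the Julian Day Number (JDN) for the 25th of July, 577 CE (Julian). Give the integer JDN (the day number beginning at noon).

1932013

In the proleptic Gregorian calendar the same day is 27 July 577.
JDN 2451545 is 1 January 2000 CE (Gregorian); the target day is −519532 days from there, so JDN = 1932013.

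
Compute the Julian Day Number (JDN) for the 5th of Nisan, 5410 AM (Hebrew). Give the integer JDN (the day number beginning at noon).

Equivalently 6 April 1650 (Gregorian).
JDN 2451545 is 1 January 2000 CE (Gregorian); the target day is −127739 days from there, so JDN = 2323806.

2323806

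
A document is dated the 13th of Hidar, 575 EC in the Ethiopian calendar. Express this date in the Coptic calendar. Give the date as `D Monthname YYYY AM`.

Julian Day Number of the source date = 1933946.
Converting JDN 1933946 to the Coptic calendar gives 13 Hathor 299 AM.

13 Hathor 299 AM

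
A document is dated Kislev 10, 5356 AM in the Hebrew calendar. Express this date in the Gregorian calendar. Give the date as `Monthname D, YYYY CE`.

November 12, 1595 CE

Julian Day Number of the source date = 2303937.
Converting JDN 2303937 to the Gregorian calendar gives 12 November 1595 CE.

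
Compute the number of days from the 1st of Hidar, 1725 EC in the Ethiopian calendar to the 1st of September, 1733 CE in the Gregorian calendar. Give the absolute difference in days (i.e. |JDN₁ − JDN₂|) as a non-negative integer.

JDN of the first date = 2353972.
JDN of the second date = 2354269.
|2354269 − 2353972| = 297.

297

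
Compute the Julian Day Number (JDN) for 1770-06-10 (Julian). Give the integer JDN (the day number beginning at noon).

In the Gregorian calendar the same day is 21 June 1770.
JDN 2451545 is 1 January 2000 CE (Gregorian); the target day is −83834 days from there, so JDN = 2367711.

2367711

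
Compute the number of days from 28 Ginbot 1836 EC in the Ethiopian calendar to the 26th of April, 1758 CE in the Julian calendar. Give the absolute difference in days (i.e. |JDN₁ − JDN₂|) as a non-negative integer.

31439

JDN of the first date = 2394722.
JDN of the second date = 2363283.
|2363283 − 2394722| = 31439.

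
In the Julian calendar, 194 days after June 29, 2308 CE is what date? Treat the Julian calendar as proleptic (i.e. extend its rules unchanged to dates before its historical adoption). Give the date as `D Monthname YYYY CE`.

JDN of June 29, 2308 CE = 2564235.
2564235 + 194 = 2564429.
JDN 2564429 in the Julian calendar is 9 January 2309 CE.

9 January 2309 CE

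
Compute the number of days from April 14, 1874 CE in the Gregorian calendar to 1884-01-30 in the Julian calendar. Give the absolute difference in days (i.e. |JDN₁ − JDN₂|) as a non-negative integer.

JDN of the first date = 2405628.
JDN of the second date = 2409218.
|2409218 − 2405628| = 3590.

3590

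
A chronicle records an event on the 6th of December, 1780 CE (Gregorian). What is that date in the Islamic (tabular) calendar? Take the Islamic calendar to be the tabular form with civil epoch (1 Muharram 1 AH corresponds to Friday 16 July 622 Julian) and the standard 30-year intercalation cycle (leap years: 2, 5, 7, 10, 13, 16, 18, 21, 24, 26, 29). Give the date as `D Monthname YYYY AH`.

Julian Day Number of the source date = 2371532.
Converting JDN 2371532 to the tabular Islamic calendar gives 9 Dhu al-Hijjah 1194 AH.

9 Dhu al-Hijjah 1194 AH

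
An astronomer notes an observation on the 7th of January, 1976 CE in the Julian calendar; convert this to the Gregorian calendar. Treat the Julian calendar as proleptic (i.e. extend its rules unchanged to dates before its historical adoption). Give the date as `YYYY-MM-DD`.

The Julian–Gregorian offset here is 13 days (Julian trailing).
7 January 1976 Julian + 13 days → 20 January 1976 Gregorian.

1976-01-20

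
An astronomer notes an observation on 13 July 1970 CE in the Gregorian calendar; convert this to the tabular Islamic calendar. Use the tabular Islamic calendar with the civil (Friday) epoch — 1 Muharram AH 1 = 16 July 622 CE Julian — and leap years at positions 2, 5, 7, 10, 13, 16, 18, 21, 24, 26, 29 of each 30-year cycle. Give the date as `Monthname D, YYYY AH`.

Both dates share Julian Day Number 2440781; in the tabular Islamic calendar that is 9 Jumada al-Awwal 1390 AH.

Jumada al-Awwal 9, 1390 AH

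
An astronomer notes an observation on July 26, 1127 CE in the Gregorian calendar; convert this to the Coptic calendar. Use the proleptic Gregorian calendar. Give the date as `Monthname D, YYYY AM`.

Epip 25, 843 AM

Julian Day Number of the source date = 2132894.
Converting JDN 2132894 to the Coptic calendar gives 25 Epip 843 AM.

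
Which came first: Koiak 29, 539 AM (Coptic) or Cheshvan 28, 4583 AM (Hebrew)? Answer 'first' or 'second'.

second

The two dates have Julian Day Numbers 2021652 and 2021613 respectively.
Since 2021613 < 2021652, the second date comes first.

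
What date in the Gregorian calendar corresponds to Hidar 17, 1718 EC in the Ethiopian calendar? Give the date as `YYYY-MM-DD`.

1725-11-24

Both dates share Julian Day Number 2351431; in the Gregorian calendar that is 24 November 1725 CE.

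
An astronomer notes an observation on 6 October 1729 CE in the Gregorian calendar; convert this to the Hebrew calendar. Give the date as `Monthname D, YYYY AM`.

Julian Day Number of the source date = 2352843.
Converting JDN 2352843 to the Hebrew calendar gives 13 Tishrei 5490 AM.

Tishrei 13, 5490 AM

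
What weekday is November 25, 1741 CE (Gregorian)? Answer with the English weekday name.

JDN 2357276 mod 7 = 5, and JDN 0 was a Monday, so this is a Saturday.

Saturday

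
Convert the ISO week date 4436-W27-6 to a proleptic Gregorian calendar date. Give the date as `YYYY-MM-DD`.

4436-07-05

ISO week 1 of 4436 is the week containing the first Thursday of 4436.
Week 27, day 6 (Saturday) lands on 4436-07-05.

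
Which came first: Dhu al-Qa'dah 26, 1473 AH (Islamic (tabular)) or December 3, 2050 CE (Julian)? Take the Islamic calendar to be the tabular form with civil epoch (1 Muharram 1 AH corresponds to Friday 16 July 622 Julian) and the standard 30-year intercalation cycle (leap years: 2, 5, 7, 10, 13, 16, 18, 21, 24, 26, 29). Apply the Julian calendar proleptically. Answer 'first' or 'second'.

The two dates have Julian Day Numbers 2470388 and 2470157 respectively.
Since 2470157 < 2470388, the second date comes first.

second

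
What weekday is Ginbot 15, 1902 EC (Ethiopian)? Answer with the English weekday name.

In the Gregorian calendar this is 23 May 1910 (JDN 2418815).
JDN 2418815 mod 7 = 0, and JDN 0 was a Monday, so this is a Monday.

Monday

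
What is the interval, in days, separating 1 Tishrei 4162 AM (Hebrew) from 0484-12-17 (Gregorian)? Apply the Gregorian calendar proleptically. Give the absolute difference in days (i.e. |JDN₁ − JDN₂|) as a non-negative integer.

30399

JDN of the first date = 1867790.
JDN of the second date = 1898189.
|1898189 − 1867790| = 30399.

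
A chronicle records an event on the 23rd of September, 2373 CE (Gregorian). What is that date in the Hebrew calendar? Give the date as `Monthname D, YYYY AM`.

Julian Day Number of the source date = 2588046.
Converting JDN 2588046 to the Hebrew calendar gives 4 Tishrei 6134 AM.

Tishrei 4, 6134 AM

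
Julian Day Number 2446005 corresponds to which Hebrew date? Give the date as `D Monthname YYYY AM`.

5 Cheshvan 5745 AM

JDN 2446005 is 31 October 1984 in the Gregorian calendar.
In the Hebrew calendar that day is 5 Cheshvan 5745 AM.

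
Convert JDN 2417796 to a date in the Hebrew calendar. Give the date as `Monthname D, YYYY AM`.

Av 28, 5667 AM

The Gregorian equivalent of JDN 2417796 is 8 August 1907.
In the Hebrew calendar that day is Av 28, 5667 AM.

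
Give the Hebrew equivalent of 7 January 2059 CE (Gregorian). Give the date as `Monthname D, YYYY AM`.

Tevet 22, 5819 AM

Both dates share Julian Day Number 2473101; in the Hebrew calendar that is 22 Tevet 5819 AM.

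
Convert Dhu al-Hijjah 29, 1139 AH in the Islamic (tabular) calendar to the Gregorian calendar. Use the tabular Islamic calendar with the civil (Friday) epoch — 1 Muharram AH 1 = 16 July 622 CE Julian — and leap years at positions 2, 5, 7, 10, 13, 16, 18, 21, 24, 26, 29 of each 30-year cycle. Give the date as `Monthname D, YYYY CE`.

Both dates share Julian Day Number 2352062; in the Gregorian calendar that is 17 August 1727 CE.

August 17, 1727 CE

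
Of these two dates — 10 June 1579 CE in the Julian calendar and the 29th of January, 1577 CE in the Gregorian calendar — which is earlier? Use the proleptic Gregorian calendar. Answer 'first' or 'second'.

First date → JDN 2297948; second date → JDN 2297076.
JDN 2297076 < JDN 2297948, so the second date is earlier.

second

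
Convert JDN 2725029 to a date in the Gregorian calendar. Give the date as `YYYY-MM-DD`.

JDN 2451545 is 1 Jan 2000; 2725029 is +273484 days from there.

2748-10-10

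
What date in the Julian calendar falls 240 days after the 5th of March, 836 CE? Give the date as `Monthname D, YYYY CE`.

October 31, 836 CE

JDN of the 5th of March, 836 CE = 2026471.
2026471 + 240 = 2026711.
JDN 2026711 in the Julian calendar is October 31, 836 CE.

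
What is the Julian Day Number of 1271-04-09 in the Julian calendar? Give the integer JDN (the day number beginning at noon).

Equivalently 16 April 1271 (proleptic Gregorian).
JDN 2299161 is 15 October 1582 CE (Gregorian); the target day is −113772 days from there, so JDN = 2185389.

2185389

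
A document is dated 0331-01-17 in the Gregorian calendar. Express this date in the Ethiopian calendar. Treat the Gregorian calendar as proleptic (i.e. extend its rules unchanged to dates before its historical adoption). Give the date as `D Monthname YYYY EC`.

21 Tir 323 EC

Julian Day Number of the source date = 1841971.
Converting JDN 1841971 to the Ethiopian calendar gives 21 Tir 323 EC.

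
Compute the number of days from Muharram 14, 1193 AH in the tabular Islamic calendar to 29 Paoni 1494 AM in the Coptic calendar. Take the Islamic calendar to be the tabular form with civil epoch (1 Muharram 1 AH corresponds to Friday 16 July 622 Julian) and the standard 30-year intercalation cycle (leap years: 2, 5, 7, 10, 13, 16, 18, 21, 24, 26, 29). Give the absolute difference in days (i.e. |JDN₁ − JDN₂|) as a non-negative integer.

212

JDN of the first date = 2370858.
JDN of the second date = 2370646.
|2370646 − 2370858| = 212.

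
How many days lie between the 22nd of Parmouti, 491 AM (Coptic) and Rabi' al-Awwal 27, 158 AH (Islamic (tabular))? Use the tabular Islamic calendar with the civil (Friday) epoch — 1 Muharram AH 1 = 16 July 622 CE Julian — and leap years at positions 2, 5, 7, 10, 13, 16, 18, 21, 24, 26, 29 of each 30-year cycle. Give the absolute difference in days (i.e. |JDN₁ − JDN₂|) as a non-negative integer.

72

JDN of the first date = 2004233.
JDN of the second date = 2004161.
|2004161 − 2004233| = 72.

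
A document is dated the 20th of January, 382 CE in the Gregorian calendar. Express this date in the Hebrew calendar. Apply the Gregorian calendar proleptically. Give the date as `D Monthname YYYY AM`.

19 Shevat 4142 AM

Both dates share Julian Day Number 1860602; in the Hebrew calendar that is 19 Shevat 4142 AM.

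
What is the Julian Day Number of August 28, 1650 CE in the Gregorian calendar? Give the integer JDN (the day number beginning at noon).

JDN 2451545 is 1 January 2000 CE (Gregorian); the target day is −127595 days from there, so JDN = 2323950.

2323950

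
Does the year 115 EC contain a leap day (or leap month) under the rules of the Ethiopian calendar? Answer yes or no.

115 mod 4 = 3; in the Ethiopian calendar a year is leap when year mod 4 = 3, so it is a leap year.

yes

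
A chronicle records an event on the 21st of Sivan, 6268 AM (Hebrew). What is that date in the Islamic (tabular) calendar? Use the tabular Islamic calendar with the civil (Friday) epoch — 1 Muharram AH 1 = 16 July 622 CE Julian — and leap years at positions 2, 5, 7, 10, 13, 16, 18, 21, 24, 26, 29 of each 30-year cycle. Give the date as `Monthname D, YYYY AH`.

Shawwal 21, 1944 AH

The source date corresponds to 21 June 2508 in the Gregorian calendar (JDN 2637260).
That day falls on 21 Shawwal 1944 AH in the tabular Islamic calendar.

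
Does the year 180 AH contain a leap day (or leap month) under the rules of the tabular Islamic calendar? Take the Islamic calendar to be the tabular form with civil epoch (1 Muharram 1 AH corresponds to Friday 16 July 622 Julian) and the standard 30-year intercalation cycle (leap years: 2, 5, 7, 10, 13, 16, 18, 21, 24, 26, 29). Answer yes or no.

no

Year 180 AH is year 30 of its 30-year cycle; leap positions are 2, 5, 7, 10, 13, 16, 18, 21, 24, 26, 29, so it is a common year (354 days).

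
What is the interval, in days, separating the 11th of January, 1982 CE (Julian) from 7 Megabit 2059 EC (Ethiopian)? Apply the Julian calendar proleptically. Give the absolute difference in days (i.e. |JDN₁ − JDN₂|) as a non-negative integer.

First date → JDN 2444994; second date → JDN 2476091.
The interval is |2444994 − 2476091| = 31097 days.

31097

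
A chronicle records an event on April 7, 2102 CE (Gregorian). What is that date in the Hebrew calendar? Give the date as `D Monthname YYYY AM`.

18 Nisan 5862 AM

Both dates share Julian Day Number 2488896; in the Hebrew calendar that is 18 Nisan 5862 AM.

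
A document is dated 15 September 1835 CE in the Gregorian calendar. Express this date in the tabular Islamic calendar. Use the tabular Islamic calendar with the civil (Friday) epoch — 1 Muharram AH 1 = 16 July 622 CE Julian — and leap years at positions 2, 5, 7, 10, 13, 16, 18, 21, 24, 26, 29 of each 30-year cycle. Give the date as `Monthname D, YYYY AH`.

Julian Day Number of the source date = 2391537.
Converting JDN 2391537 to the tabular Islamic calendar gives 22 Jumada al-Awwal 1251 AH.

Jumada al-Awwal 22, 1251 AH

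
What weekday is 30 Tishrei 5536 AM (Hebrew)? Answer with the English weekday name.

This is JDN 2369662 (24 October 1775 Gregorian).
JDN 2369662 mod 7 = 1, and JDN 0 was a Monday, so this is a Tuesday.

Tuesday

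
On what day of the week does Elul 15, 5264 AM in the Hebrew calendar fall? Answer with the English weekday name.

Equivalently 4 September 1504 Gregorian, JDN 2270631.
JDN 2270631 mod 7 = 6, and JDN 0 was a Monday, so this is a Sunday.

Sunday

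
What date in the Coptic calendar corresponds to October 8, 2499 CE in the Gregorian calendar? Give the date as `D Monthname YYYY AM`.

Both dates share Julian Day Number 2634082; in the Coptic calendar that is 24 Thout 2216 AM.

24 Thout 2216 AM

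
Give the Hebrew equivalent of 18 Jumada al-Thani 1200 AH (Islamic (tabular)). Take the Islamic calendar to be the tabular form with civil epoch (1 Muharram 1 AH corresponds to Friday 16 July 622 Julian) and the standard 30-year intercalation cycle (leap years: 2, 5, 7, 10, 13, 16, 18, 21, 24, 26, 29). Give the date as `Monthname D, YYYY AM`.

Nisan 20, 5546 AM

Both dates share Julian Day Number 2373491; in the Hebrew calendar that is 20 Nisan 5546 AM.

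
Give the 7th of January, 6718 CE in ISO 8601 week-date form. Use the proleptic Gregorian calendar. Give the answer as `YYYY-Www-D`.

The weekday is Monday (ISO weekday 1).
That Monday belongs to ISO week 2 of ISO year 6718.

6718-W02-1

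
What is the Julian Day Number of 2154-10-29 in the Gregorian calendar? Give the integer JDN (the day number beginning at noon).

2508094

JDN 2400001 is 17 November 1858 CE (Gregorian), MJD 0; the target day is +108093 days from there, so JDN = 2508094.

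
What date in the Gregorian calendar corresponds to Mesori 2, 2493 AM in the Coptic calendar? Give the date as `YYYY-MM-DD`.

Both dates share Julian Day Number 2735564; in the Gregorian calendar that is 14 August 2777 CE.

2777-08-14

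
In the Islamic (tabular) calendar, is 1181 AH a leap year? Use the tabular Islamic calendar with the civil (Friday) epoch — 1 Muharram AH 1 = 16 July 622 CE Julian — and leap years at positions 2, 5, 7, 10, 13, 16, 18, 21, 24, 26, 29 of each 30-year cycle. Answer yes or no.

Year 1181 AH is year 11 of its 30-year cycle; leap positions are 2, 5, 7, 10, 13, 16, 18, 21, 24, 26, 29, so it is a common year (354 days).

no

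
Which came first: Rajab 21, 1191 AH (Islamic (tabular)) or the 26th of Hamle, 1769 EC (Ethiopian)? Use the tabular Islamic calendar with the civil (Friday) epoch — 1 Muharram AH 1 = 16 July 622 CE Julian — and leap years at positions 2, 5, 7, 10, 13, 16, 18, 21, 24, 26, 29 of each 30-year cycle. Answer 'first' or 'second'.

second

The two dates have Julian Day Numbers 2370333 and 2370308 respectively.
Since 2370308 < 2370333, the second date comes first.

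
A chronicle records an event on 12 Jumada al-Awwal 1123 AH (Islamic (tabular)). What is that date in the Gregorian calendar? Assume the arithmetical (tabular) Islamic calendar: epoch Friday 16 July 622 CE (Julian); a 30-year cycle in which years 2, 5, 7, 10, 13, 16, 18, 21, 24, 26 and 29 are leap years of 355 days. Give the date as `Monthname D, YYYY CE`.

June 28, 1711 CE

Both dates share Julian Day Number 2346168; in the Gregorian calendar that is 28 June 1711 CE.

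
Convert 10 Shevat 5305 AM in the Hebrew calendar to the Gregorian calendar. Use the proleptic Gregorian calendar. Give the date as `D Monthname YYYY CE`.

Both dates share Julian Day Number 2285392; in the Gregorian calendar that is 2 February 1545 CE.

2 February 1545 CE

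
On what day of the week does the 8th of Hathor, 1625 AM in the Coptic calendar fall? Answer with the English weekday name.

This is JDN 2418263 (17 November 1908 Gregorian).
Since JDN mod 7 = 1 (0 = Monday), the day is Tuesday.

Tuesday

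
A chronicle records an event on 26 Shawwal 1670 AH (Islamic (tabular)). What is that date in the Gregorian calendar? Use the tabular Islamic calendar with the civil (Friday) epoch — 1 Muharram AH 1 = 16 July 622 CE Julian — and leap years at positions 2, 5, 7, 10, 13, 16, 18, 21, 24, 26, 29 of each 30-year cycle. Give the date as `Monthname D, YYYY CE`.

August 24, 2242 CE

Both dates share Julian Day Number 2540169; in the Gregorian calendar that is 24 August 2242 CE.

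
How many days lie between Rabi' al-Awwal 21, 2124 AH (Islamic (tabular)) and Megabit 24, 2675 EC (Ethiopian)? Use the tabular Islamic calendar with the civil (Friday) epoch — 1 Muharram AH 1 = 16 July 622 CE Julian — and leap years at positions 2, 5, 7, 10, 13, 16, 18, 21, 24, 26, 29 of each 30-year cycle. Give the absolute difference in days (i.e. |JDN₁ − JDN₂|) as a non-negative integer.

JDN of the first date = 2700839.
JDN of the second date = 2701102.
|2701102 − 2700839| = 263.

263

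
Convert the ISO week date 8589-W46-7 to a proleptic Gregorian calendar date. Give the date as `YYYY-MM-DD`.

ISO week 1 of 8589 is the week containing the first Thursday of 8589.
Week 46, day 7 (Sunday) lands on 8589-11-15.

8589-11-15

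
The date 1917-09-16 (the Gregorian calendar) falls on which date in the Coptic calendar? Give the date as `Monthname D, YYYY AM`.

Thout 6, 1634 AM

Julian Day Number of the source date = 2421488.
Converting JDN 2421488 to the Coptic calendar gives 6 Thout 1634 AM.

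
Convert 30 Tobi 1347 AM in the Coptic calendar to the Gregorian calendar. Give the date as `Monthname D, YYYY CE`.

Julian Day Number of the source date = 2316805.
Converting JDN 2316805 to the Gregorian calendar gives 4 February 1631 CE.

February 4, 1631 CE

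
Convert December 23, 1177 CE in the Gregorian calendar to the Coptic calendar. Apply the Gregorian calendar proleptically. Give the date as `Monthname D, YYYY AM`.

Julian Day Number of the source date = 2151307.
Converting JDN 2151307 to the Coptic calendar gives 20 Koiak 894 AM.

Koiak 20, 894 AM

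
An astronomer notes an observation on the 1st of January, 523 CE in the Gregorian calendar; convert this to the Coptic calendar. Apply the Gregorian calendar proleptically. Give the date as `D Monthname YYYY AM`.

4 Tobi 239 AM

Both dates share Julian Day Number 1912082; in the Coptic calendar that is 4 Tobi 239 AM.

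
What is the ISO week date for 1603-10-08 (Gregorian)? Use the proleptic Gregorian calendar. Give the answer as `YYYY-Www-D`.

1603-W41-3

The weekday is Wednesday (ISO weekday 3).
That Wednesday belongs to ISO week 41 of ISO year 1603.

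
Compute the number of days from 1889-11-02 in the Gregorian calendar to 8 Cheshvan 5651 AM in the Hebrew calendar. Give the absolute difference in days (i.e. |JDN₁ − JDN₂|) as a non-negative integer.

354

JDN of the first date = 2411309.
JDN of the second date = 2411663.
|2411663 − 2411309| = 354.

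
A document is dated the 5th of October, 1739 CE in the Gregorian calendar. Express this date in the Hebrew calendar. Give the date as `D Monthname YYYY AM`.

3 Tishrei 5500 AM

Both dates share Julian Day Number 2356494; in the Hebrew calendar that is 3 Tishrei 5500 AM.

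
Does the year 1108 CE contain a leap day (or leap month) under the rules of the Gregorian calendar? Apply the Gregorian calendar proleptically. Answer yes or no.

1108 is divisible by 4 and not by 100, so it is a leap year.

yes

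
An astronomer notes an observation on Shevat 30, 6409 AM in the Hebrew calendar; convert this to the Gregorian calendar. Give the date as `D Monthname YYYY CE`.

Both dates share Julian Day Number 2688622; in the Gregorian calendar that is 4 February 2649 CE.

4 February 2649 CE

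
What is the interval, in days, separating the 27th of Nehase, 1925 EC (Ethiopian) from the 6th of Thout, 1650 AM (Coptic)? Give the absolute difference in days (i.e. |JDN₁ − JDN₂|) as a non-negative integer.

JDN of the first date = 2427318.
JDN of the second date = 2427332.
|2427332 − 2427318| = 14.

14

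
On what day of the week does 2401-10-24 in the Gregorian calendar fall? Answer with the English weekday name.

2598304 ≡ 2 (mod 7); counting from Monday = 0 gives Wednesday.

Wednesday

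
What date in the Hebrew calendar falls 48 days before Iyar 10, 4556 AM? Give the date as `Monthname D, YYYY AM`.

Counting 48 days back from JDN 2011910 reaches JDN 2011862, which is Adar 21, 4556 AM.

Adar 21, 4556 AM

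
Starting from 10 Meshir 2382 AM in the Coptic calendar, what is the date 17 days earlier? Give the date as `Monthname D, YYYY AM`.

Tobi 23, 2382 AM

Counting 17 days back from JDN 2694849 reaches JDN 2694832, which is Tobi 23, 2382 AM.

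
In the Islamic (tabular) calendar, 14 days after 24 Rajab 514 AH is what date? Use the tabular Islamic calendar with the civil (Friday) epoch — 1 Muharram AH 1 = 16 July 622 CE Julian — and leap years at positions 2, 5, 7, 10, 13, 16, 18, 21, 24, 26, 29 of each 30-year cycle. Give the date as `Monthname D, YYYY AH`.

Sha'ban 8, 514 AH

JDN of 24 Rajab 514 AH = 2130430.
2130430 + 14 = 2130444.
JDN 2130444 in the tabular Islamic calendar is Sha'ban 8, 514 AH.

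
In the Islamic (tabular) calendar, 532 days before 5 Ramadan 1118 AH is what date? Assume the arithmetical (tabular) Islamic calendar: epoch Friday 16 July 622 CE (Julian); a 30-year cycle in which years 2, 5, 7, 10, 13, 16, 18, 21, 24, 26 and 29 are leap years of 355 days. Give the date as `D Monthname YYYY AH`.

5 Rabi' al-Awwal 1117 AH

Counting 532 days back from JDN 2344508 reaches JDN 2343976, which is 5 Rabi' al-Awwal 1117 AH.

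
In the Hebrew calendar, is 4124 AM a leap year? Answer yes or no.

no

Hebrew year 4124 is year 1 of its 19-year Metonic cycle; leap years are at positions 3, 6, 8, 11, 14, 17, 19, so it is a common year (12 months).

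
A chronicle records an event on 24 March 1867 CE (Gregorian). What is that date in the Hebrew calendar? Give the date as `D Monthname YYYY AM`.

Julian Day Number of the source date = 2403050.
Converting JDN 2403050 to the Hebrew calendar gives 17 Adar II 5627 AM.

17 Adar II 5627 AM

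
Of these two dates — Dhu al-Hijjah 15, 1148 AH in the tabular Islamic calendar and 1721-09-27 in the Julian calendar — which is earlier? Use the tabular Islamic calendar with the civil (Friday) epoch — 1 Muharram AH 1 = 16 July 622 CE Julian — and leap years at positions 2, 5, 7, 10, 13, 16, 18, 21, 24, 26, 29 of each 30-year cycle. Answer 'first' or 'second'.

The two dates have Julian Day Numbers 2355238 and 2349923 respectively.
Since 2349923 < 2355238, the second date comes first.

second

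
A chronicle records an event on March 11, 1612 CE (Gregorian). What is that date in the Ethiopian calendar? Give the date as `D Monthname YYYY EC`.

5 Megabit 1604 EC

Julian Day Number of the source date = 2309901.
Converting JDN 2309901 to the Ethiopian calendar gives 5 Megabit 1604 EC.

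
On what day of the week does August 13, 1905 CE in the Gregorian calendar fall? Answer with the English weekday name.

Since JDN mod 7 = 6 (0 = Monday), the day is Sunday.

Sunday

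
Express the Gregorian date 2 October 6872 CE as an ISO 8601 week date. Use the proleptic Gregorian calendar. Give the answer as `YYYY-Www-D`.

6872-W39-7

The weekday is Sunday (ISO weekday 7).
That Sunday belongs to ISO week 39 of ISO year 6872.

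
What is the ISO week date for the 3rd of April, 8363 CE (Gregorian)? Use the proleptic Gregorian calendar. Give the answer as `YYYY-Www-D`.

The weekday is Wednesday (ISO weekday 3).
That Wednesday belongs to ISO week 14 of ISO year 8363.

8363-W14-3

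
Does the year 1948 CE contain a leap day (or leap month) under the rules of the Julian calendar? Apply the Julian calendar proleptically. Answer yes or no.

yes

1948 mod 4 = 0, so it is a leap year in the Julian calendar.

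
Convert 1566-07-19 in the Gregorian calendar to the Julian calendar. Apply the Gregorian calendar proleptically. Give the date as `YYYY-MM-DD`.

1566-07-09

The Julian–Gregorian offset here is 10 days (Julian trailing).
19 July 1566 Gregorian − 10 days → 9 July 1566 Julian.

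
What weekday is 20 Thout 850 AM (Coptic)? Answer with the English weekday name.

Sunday

This is JDN 2135146 (24 September 1133 Gregorian).
2135146 ≡ 6 (mod 7); counting from Monday = 0 gives Sunday.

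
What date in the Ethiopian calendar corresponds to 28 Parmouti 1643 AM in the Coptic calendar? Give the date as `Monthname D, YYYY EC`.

The source date corresponds to 6 May 1927 in the Gregorian calendar (JDN 2425007).
That day falls on 28 Miyazya 1919 EC in the Ethiopian calendar.

Miyazya 28, 1919 EC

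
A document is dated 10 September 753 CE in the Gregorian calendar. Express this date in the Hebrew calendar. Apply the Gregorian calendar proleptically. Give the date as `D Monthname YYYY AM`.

4 Tishrei 4514 AM

Julian Day Number of the source date = 1996340.
Converting JDN 1996340 to the Hebrew calendar gives 4 Tishrei 4514 AM.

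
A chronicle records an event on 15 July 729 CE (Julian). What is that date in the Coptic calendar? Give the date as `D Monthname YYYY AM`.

21 Epip 445 AM

The source date corresponds to 19 July 729 in the proleptic Gregorian calendar (JDN 1987521).
That day falls on 21 Epip 445 AM in the Coptic calendar.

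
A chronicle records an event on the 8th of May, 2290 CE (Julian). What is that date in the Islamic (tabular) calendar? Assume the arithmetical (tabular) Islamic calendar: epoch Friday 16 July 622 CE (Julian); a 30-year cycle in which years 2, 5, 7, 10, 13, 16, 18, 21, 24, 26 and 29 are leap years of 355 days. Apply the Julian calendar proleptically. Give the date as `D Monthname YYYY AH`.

13 Muharram 1720 AH

The source date corresponds to 23 May 2290 in the Gregorian calendar (JDN 2557608).
That day falls on 13 Muharram 1720 AH in the tabular Islamic calendar.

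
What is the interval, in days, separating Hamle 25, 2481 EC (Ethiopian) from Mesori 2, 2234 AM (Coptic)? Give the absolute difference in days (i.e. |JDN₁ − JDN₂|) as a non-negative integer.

10599

First date → JDN 2630365; second date → JDN 2640964.
The interval is |2630365 − 2640964| = 10599 days.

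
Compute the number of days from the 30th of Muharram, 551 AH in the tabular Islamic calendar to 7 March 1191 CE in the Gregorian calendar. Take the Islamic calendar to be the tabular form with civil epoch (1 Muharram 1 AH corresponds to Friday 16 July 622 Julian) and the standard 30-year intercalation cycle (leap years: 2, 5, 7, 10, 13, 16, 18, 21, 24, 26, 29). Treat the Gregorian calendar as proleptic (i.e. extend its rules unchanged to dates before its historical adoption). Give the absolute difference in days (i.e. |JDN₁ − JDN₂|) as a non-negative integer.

JDN of the first date = 2143371.
JDN of the second date = 2156129.
|2156129 − 2143371| = 12758.

12758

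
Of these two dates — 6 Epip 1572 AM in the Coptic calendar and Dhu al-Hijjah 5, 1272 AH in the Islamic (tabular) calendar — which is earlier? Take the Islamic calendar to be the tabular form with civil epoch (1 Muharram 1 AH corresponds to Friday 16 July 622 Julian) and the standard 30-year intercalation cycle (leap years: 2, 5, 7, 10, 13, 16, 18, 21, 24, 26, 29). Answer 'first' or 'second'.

The two dates have Julian Day Numbers 2399143 and 2399169 respectively.
Since 2399143 < 2399169, the first date comes first.

first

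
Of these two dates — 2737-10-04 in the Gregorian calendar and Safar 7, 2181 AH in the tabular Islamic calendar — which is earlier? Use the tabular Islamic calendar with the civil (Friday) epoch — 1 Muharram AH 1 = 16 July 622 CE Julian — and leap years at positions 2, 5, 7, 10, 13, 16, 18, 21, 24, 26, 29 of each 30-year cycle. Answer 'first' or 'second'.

Converting both to JDN: 2721005 vs 2720995; the smaller is the second.

second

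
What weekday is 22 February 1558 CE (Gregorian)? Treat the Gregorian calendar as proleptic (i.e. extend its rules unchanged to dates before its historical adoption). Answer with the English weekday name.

2290160 ≡ 5 (mod 7); counting from Monday = 0 gives Saturday.

Saturday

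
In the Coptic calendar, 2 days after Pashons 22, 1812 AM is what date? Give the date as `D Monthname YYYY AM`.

Counting 2 days forward from JDN 2486759 reaches JDN 2486761, which is 24 Pashons 1812 AM.

24 Pashons 1812 AM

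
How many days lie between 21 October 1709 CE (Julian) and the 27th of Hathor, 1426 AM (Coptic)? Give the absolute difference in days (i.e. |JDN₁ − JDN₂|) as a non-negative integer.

33

First date → JDN 2345564; second date → JDN 2345597.
The interval is |2345564 − 2345597| = 33 days.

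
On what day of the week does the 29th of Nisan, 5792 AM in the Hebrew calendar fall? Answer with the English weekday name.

Equivalently 10 April 2032 Gregorian, JDN 2463333.
Since JDN mod 7 = 5 (0 = Monday), the day is Saturday.

Saturday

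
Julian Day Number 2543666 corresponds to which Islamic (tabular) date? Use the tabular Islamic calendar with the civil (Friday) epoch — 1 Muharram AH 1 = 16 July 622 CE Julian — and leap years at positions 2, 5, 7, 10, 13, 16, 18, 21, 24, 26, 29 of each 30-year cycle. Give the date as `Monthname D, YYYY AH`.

Ramadan 9, 1680 AH

The Gregorian equivalent of JDN 2543666 is 21 March 2252.
In the tabular Islamic calendar that day is Ramadan 9, 1680 AH.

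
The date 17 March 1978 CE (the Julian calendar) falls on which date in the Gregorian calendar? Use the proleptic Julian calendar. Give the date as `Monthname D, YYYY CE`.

March 30, 1978 CE

At this point the Julian calendar is 13 days behind the Gregorian.
17 March 1978 Julian + 13 days → 30 March 1978 Gregorian.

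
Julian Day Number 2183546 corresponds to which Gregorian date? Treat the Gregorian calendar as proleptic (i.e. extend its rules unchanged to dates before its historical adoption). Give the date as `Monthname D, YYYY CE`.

March 30, 1266 CE

JDN 2451545 is 1 Jan 2000; 2183546 is −267999 days from there.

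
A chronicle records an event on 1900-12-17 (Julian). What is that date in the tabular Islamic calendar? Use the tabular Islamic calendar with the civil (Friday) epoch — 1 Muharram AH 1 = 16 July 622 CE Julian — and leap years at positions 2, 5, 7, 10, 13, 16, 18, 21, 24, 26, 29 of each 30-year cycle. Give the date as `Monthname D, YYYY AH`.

Ramadan 8, 1318 AH

Both dates share Julian Day Number 2415384; in the tabular Islamic calendar that is 8 Ramadan 1318 AH.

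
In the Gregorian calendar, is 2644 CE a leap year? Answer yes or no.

2644 is divisible by 4 and not by 100, so it is a leap year.

yes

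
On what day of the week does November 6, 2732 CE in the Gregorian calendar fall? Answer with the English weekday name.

Sunday

JDN 2719212 mod 7 = 6, and JDN 0 was a Monday, so this is a Sunday.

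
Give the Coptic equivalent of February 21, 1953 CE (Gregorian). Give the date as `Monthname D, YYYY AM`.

Julian Day Number of the source date = 2434430.
Converting JDN 2434430 to the Coptic calendar gives 14 Meshir 1669 AM.

Meshir 14, 1669 AM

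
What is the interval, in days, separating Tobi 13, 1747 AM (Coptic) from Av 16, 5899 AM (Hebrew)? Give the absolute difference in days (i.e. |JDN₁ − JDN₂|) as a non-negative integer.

39648

First date → JDN 2462888; second date → JDN 2502536.
The interval is |2462888 − 2502536| = 39648 days.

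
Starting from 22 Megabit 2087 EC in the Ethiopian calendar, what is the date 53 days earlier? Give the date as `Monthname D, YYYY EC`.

Tir 29, 2087 EC

Counting 53 days back from JDN 2486333 reaches JDN 2486280, which is Tir 29, 2087 EC.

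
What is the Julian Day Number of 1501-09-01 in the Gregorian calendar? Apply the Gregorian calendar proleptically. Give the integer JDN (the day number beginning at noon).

JDN 2400001 is 17 November 1858 CE (Gregorian), MJD 0; the target day is −130469 days from there, so JDN = 2269532.

2269532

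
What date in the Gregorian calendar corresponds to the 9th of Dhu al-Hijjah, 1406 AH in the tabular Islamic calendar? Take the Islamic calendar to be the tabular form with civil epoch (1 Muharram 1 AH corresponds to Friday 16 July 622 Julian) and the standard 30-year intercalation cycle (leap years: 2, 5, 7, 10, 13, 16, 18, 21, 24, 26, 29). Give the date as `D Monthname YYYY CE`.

Julian Day Number of the source date = 2446658.
Converting JDN 2446658 to the Gregorian calendar gives 15 August 1986 CE.

15 August 1986 CE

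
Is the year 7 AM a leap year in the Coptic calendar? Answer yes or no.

7 mod 4 = 3; in the Coptic calendar a year is leap when year mod 4 = 3, so it is a leap year.

yes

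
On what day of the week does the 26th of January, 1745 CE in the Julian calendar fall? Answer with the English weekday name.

Saturday

In the Gregorian calendar this is 6 February 1745 (JDN 2358445).
2358445 ≡ 5 (mod 7); counting from Monday = 0 gives Saturday.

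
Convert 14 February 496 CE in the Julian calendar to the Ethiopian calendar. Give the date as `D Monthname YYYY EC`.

The source date corresponds to 15 February 496 in the proleptic Gregorian calendar (JDN 1902266).
That day falls on 19 Yekatit 488 EC in the Ethiopian calendar.

19 Yekatit 488 EC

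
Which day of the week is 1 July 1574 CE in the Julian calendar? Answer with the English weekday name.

Thursday

This is JDN 2296143 (11 July 1574 Gregorian).
2296143 ≡ 3 (mod 7); counting from Monday = 0 gives Thursday.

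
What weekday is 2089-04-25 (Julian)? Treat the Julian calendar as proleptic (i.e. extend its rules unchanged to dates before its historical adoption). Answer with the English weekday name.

Sunday

Equivalently 8 May 2089 Gregorian, JDN 2484180.
JDN 2484180 mod 7 = 6, and JDN 0 was a Monday, so this is a Sunday.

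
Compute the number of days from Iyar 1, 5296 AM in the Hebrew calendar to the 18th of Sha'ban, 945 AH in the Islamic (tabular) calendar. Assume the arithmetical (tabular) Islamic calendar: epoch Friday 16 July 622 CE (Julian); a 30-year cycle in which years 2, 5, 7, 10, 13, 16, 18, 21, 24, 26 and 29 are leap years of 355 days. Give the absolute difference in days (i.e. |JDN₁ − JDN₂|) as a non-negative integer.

First date → JDN 2282194; second date → JDN 2283186.
The interval is |2282194 − 2283186| = 992 days.

992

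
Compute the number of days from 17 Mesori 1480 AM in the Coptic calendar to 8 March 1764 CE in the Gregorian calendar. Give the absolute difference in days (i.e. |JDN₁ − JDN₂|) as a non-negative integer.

166

First date → JDN 2365581; second date → JDN 2365415.
The interval is |2365581 − 2365415| = 166 days.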